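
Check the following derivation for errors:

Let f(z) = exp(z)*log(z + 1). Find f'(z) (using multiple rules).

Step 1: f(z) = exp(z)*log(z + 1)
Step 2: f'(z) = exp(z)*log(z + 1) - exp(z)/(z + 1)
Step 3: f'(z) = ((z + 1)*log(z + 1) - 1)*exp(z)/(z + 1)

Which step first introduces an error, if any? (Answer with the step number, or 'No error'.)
Step 2

Step 2 is incorrect due to a sign flip.
The step shows: exp(z)*log(z + 1) - exp(z)/(z + 1)
The correct value should be: exp(z)*log(z + 1) + exp(z)/(z + 1)

Explanation: The sign of one term was flipped: the term exp(z)/(z + 1) was incorrectly written as -exp(z)/(z + 1)
The later steps are derived from this incorrect expression, so the error originates in Step 2.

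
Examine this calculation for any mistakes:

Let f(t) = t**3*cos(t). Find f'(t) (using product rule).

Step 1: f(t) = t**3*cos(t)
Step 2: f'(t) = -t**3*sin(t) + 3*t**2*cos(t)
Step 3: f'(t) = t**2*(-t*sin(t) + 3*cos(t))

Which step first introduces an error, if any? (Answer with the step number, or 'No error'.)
No error

All steps in this derivation are correct.
The final answer f'(t) = t**2*(-t*sin(t) + 3*cos(t)) is valid.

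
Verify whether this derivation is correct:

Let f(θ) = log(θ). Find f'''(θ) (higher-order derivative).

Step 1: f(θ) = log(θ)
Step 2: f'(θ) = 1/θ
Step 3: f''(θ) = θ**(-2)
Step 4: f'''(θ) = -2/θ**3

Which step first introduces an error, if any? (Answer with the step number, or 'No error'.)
Step 3

Step 3 is incorrect due to a sign flip.
The step shows: θ**(-2)
The correct value should be: -1/θ**2

Explanation: The sign of the whole expression was flipped: the term -1/θ**2 was incorrectly written as θ**(-2)
The later steps are derived from this incorrect expression, so the error originates in Step 3.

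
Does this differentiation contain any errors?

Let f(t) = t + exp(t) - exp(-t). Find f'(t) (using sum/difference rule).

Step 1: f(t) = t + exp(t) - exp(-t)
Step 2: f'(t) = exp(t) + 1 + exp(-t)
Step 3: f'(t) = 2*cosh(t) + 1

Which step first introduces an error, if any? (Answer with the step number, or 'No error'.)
No error

All steps in this derivation are correct.
The final answer f'(t) = 2*cosh(t) + 1 is valid.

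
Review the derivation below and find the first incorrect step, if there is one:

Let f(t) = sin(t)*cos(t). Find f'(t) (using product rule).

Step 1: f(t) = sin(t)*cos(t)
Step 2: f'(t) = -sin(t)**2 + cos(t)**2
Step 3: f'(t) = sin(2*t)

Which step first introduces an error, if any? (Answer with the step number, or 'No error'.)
Step 3

Step 3 is incorrect due to a wrong trig function.
The step shows: sin(2*t)
The correct value should be: cos(2*t)

Explanation: cos(2*t) was incorrectly written as sin(2*t): the term cos(2*t) was incorrectly written as sin(2*t)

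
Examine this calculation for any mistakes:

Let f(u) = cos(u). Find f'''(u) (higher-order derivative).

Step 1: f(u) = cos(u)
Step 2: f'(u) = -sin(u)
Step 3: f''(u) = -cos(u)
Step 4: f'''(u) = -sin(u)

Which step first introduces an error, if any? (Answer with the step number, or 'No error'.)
Step 4

Step 4 is incorrect due to a sign flip.
The step shows: -sin(u)
The correct value should be: sin(u)

Explanation: The sign of the whole expression was flipped: the term sin(u) was incorrectly written as -sin(u)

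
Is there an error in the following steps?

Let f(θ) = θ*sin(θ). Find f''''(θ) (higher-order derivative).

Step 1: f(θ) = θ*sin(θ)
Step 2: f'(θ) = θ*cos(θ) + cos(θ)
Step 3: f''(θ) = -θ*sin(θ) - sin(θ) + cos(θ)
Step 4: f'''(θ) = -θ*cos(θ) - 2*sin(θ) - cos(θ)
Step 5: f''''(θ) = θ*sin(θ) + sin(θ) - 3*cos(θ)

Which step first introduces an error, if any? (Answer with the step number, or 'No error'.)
Step 2

Step 2 is incorrect due to a wrong trig function.
The step shows: θ*cos(θ) + cos(θ)
The correct value should be: θ*cos(θ) + sin(θ)

Explanation: sin(θ) was incorrectly written as cos(θ): the term sin(θ) was incorrectly written as cos(θ)
The later steps are derived from this incorrect expression, so the error originates in Step 2.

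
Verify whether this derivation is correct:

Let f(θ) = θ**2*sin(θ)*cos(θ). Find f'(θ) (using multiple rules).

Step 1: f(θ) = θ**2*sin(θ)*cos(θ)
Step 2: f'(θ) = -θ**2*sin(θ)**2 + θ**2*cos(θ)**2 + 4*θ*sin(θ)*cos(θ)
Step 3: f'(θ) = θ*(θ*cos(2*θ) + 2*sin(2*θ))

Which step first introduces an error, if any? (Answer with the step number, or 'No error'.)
Step 2

Step 2 is incorrect due to a wrong coefficient.
The step shows: -θ**2*sin(θ)**2 + θ**2*cos(θ)**2 + 4*θ*sin(θ)*cos(θ)
The correct value should be: -θ**2*sin(θ)**2 + θ**2*cos(θ)**2 + 2*θ*sin(θ)*cos(θ)

Explanation: The coefficient 2 was incorrectly written as 4: the term 2*θ*sin(θ)*cos(θ) was incorrectly written as 4*θ*sin(θ)*cos(θ)
The later steps are derived from this incorrect expression, so the error originates in Step 2.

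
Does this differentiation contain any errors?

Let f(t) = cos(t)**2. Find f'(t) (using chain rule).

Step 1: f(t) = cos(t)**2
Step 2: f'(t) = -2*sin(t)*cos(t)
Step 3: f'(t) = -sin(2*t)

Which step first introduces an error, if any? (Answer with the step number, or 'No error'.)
No error

All steps in this derivation are correct.
The final answer f'(t) = -sin(2*t) is valid.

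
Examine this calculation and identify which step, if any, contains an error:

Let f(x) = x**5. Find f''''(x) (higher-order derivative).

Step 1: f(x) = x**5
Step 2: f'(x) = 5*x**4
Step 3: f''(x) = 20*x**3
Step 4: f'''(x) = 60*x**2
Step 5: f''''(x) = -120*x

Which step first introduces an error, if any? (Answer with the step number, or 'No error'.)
Step 5

Step 5 is incorrect due to a sign flip.
The step shows: -120*x
The correct value should be: 120*x

Explanation: The sign of the whole expression was flipped: the term 120*x was incorrectly written as -120*x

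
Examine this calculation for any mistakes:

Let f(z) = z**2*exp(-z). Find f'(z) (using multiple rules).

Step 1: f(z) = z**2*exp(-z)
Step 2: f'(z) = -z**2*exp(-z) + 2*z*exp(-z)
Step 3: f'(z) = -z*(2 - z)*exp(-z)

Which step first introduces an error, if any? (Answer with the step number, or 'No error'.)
Step 3

Step 3 is incorrect due to a sign flip.
The step shows: -z*(2 - z)*exp(-z)
The correct value should be: z*(2 - z)*exp(-z)

Explanation: The sign of the whole expression was flipped: the term z*(2 - z)*exp(-z) was incorrectly written as -z*(2 - z)*exp(-z)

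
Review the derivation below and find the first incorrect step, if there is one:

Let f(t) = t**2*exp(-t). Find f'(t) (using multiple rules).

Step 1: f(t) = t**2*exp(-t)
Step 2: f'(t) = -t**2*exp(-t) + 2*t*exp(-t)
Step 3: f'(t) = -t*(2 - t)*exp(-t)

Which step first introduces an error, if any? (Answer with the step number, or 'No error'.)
Step 3

Step 3 is incorrect due to a sign flip.
The step shows: -t*(2 - t)*exp(-t)
The correct value should be: t*(2 - t)*exp(-t)

Explanation: The sign of the whole expression was flipped: the term t*(2 - t)*exp(-t) was incorrectly written as -t*(2 - t)*exp(-t)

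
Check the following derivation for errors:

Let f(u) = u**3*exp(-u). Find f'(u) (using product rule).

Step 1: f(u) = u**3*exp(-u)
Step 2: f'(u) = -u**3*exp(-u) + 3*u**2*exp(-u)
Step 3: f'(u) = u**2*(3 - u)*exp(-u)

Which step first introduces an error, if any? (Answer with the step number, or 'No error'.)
No error

All steps in this derivation are correct.
The final answer f'(u) = u**2*(3 - u)*exp(-u) is valid.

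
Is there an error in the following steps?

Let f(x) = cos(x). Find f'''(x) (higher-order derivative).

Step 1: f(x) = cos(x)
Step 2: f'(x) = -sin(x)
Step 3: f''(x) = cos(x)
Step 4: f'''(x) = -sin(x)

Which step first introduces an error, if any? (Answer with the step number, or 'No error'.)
Step 3

Step 3 is incorrect due to a sign flip.
The step shows: cos(x)
The correct value should be: -cos(x)

Explanation: The sign of the whole expression was flipped: the term -cos(x) was incorrectly written as cos(x)
The later steps are derived from this incorrect expression, so the error originates in Step 3.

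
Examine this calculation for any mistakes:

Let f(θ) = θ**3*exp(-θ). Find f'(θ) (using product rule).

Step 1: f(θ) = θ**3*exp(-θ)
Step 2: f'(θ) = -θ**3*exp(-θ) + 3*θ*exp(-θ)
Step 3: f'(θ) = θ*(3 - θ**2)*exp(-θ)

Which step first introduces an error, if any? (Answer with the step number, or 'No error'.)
Step 2

Step 2 is incorrect due to a wrong exponent.
The step shows: -θ**3*exp(-θ) + 3*θ*exp(-θ)
The correct value should be: -θ**3*exp(-θ) + 3*θ**2*exp(-θ)

Explanation: The exponent 2 on θ was incorrectly written as 1: the term 3*θ**2*exp(-θ) was incorrectly written as 3*θ*exp(-θ)
The later steps are derived from this incorrect expression, so the error originates in Step 2.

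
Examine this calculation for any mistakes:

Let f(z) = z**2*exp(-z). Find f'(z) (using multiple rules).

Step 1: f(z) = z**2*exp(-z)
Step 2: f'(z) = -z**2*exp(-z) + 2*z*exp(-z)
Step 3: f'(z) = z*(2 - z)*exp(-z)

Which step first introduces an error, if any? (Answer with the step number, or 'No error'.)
No error

All steps in this derivation are correct.
The final answer f'(z) = z*(2 - z)*exp(-z) is valid.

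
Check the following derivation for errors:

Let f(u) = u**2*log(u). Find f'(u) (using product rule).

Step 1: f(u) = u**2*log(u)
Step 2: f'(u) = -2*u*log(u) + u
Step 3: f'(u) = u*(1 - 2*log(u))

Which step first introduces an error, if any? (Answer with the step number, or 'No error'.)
Step 2

Step 2 is incorrect due to a sign flip.
The step shows: -2*u*log(u) + u
The correct value should be: 2*u*log(u) + u

Explanation: The sign of one term was flipped: the term 2*u*log(u) was incorrectly written as -2*u*log(u)
The later steps are derived from this incorrect expression, so the error originates in Step 2.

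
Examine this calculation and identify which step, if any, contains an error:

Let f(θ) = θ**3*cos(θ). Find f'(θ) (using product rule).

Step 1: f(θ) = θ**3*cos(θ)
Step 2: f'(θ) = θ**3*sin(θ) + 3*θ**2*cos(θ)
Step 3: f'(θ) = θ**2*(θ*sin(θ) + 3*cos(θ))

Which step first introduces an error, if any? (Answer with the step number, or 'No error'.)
Step 2

Step 2 is incorrect due to a sign flip.
The step shows: θ**3*sin(θ) + 3*θ**2*cos(θ)
The correct value should be: -θ**3*sin(θ) + 3*θ**2*cos(θ)

Explanation: The sign of one term was flipped: the term -θ**3*sin(θ) was incorrectly written as θ**3*sin(θ)
The later steps are derived from this incorrect expression, so the error originates in Step 2.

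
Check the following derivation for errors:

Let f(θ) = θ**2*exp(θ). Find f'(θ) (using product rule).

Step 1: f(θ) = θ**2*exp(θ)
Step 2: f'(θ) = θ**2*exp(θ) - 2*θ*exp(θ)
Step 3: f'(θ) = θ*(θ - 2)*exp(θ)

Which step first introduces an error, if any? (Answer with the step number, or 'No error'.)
Step 2

Step 2 is incorrect due to a sign flip.
The step shows: θ**2*exp(θ) - 2*θ*exp(θ)
The correct value should be: θ**2*exp(θ) + 2*θ*exp(θ)

Explanation: The sign of one term was flipped: the term 2*θ*exp(θ) was incorrectly written as -2*θ*exp(θ)
The later steps are derived from this incorrect expression, so the error originates in Step 2.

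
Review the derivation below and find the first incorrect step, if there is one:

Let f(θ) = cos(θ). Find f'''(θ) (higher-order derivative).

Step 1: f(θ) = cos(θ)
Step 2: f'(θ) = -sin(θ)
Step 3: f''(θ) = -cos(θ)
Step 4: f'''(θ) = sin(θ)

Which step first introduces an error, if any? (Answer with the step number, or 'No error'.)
No error

All steps in this derivation are correct.
The final answer f'''(θ) = sin(θ) is valid.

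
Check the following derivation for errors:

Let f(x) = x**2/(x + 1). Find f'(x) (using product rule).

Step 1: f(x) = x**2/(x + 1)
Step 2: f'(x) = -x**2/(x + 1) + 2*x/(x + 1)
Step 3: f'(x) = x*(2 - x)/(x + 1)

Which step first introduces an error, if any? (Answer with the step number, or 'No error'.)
Step 2

Step 2 is incorrect due to a wrong exponent.
The step shows: -x**2/(x + 1) + 2*x/(x + 1)
The correct value should be: -x**2/(x + 1)**2 + 2*x/(x + 1)

Explanation: The exponent -2 on x + 1 was incorrectly written as -1: the term -x**2/(x + 1)**2 was incorrectly written as -x**2/(x + 1)
The later steps are derived from this incorrect expression, so the error originates in Step 2.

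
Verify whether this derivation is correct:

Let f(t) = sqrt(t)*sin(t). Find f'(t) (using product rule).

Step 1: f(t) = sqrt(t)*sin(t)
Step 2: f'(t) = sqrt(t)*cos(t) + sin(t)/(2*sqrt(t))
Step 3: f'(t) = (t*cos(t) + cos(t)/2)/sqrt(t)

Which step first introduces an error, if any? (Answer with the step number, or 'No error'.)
Step 3

Step 3 is incorrect due to a wrong trig function.
The step shows: (t*cos(t) + cos(t)/2)/sqrt(t)
The correct value should be: (t*cos(t) + sin(t)/2)/sqrt(t)

Explanation: sin(t) was incorrectly written as cos(t): the term (t*cos(t) + sin(t)/2)/sqrt(t) was incorrectly written as (t*cos(t) + cos(t)/2)/sqrt(t)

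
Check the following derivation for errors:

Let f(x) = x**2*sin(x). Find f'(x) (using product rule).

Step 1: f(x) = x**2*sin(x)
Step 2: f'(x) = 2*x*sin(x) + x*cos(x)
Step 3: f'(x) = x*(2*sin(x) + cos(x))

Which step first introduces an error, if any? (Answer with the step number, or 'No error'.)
Step 2

Step 2 is incorrect due to a wrong exponent.
The step shows: 2*x*sin(x) + x*cos(x)
The correct value should be: x**2*cos(x) + 2*x*sin(x)

Explanation: The exponent 2 on x was incorrectly written as 1: the term x**2*cos(x) was incorrectly written as x*cos(x)
The later steps are derived from this incorrect expression, so the error originates in Step 2.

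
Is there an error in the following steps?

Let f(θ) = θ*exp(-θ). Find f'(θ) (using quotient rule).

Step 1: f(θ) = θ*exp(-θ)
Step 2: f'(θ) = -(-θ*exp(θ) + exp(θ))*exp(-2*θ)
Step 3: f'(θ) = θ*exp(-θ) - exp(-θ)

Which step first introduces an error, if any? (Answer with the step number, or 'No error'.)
Step 2

Step 2 is incorrect due to a sign flip.
The step shows: -(-θ*exp(θ) + exp(θ))*exp(-2*θ)
The correct value should be: (-θ*exp(θ) + exp(θ))*exp(-2*θ)

Explanation: The sign of the whole expression was flipped: the term (-θ*exp(θ) + exp(θ))*exp(-2*θ) was incorrectly written as -(-θ*exp(θ) + exp(θ))*exp(-2*θ)
The later steps are derived from this incorrect expression, so the error originates in Step 2.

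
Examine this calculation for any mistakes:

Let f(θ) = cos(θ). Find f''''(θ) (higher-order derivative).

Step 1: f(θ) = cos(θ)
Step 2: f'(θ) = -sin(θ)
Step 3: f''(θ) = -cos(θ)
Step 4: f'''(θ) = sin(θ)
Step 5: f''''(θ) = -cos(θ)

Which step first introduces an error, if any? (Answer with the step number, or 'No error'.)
Step 5

Step 5 is incorrect due to a sign flip.
The step shows: -cos(θ)
The correct value should be: cos(θ)

Explanation: The sign of the whole expression was flipped: the term cos(θ) was incorrectly written as -cos(θ)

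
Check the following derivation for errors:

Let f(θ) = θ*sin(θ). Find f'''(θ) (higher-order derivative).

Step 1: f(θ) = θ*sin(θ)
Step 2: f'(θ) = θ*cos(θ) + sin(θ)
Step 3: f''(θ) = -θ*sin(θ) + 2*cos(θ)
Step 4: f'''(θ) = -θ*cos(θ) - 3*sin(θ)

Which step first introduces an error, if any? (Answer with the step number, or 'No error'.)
No error

All steps in this derivation are correct.
The final answer f'''(θ) = -θ*cos(θ) - 3*sin(θ) is valid.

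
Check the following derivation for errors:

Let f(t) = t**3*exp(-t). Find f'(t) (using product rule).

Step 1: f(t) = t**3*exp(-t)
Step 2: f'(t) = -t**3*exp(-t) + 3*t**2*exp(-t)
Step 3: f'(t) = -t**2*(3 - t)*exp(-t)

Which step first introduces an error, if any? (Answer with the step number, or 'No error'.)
Step 3

Step 3 is incorrect due to a sign flip.
The step shows: -t**2*(3 - t)*exp(-t)
The correct value should be: t**2*(3 - t)*exp(-t)

Explanation: The sign of the whole expression was flipped: the term t**2*(3 - t)*exp(-t) was incorrectly written as -t**2*(3 - t)*exp(-t)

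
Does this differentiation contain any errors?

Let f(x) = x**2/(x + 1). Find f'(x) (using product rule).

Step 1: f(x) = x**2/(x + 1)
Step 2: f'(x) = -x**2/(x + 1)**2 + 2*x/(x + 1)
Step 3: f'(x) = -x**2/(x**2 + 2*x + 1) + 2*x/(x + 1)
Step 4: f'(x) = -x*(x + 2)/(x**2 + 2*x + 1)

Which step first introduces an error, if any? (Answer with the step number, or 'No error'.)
Step 4

Step 4 is incorrect due to a sign flip.
The step shows: -x*(x + 2)/(x**2 + 2*x + 1)
The correct value should be: x*(x + 2)/(x**2 + 2*x + 1)

Explanation: The sign of the whole expression was flipped: the term x*(x + 2)/(x**2 + 2*x + 1) was incorrectly written as -x*(x + 2)/(x**2 + 2*x + 1)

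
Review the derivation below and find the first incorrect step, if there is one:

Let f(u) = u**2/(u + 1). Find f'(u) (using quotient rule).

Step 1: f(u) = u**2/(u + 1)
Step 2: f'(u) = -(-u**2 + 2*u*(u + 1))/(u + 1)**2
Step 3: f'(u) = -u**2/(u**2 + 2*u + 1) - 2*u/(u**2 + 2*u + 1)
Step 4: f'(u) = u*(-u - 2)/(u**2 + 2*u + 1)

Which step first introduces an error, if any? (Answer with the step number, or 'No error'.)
Step 2

Step 2 is incorrect due to a sign flip.
The step shows: -(-u**2 + 2*u*(u + 1))/(u + 1)**2
The correct value should be: (-u**2 + 2*u*(u + 1))/(u + 1)**2

Explanation: The sign of the whole expression was flipped: the term (-u**2 + 2*u*(u + 1))/(u + 1)**2 was incorrectly written as -(-u**2 + 2*u*(u + 1))/(u + 1)**2
The later steps are derived from this incorrect expression, so the error originates in Step 2.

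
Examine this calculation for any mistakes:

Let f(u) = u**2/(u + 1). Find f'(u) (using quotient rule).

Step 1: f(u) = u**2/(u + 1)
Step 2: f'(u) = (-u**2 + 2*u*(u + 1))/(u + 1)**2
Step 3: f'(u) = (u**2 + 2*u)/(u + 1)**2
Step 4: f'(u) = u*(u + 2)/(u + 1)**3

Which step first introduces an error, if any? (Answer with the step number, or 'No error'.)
Step 4

Step 4 is incorrect due to a wrong exponent.
The step shows: u*(u + 2)/(u + 1)**3
The correct value should be: u*(u + 2)/(u + 1)**2

Explanation: The exponent -2 on u + 1 was incorrectly written as -3: the term u*(u + 2)/(u + 1)**2 was incorrectly written as u*(u + 2)/(u + 1)**3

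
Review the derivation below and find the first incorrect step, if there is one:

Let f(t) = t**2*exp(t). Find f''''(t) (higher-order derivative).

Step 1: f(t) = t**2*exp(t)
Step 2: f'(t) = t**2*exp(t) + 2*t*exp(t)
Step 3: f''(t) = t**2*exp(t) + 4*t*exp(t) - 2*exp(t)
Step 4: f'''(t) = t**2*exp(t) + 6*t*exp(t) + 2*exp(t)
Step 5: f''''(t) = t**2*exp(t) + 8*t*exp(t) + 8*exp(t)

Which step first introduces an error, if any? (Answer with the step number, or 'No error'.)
Step 3

Step 3 is incorrect due to a sign flip.
The step shows: t**2*exp(t) + 4*t*exp(t) - 2*exp(t)
The correct value should be: t**2*exp(t) + 4*t*exp(t) + 2*exp(t)

Explanation: The sign of one term was flipped: the term 2*exp(t) was incorrectly written as -2*exp(t)
The later steps are derived from this incorrect expression, so the error originates in Step 3.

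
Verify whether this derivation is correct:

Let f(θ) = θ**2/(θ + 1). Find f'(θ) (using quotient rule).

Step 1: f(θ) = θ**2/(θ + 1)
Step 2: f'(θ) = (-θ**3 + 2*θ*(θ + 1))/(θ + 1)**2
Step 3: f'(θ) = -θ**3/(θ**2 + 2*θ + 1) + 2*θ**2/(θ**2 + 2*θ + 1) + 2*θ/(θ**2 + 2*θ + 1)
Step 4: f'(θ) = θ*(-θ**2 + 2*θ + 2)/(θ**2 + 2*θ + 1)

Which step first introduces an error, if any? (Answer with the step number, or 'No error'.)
Step 2

Step 2 is incorrect due to a wrong exponent.
The step shows: (-θ**3 + 2*θ*(θ + 1))/(θ + 1)**2
The correct value should be: (-θ**2 + 2*θ*(θ + 1))/(θ + 1)**2

Explanation: The exponent 2 on θ was incorrectly written as 3: the term (-θ**2 + 2*θ*(θ + 1))/(θ + 1)**2 was incorrectly written as (-θ**3 + 2*θ*(θ + 1))/(θ + 1)**2
The later steps are derived from this incorrect expression, so the error originates in Step 2.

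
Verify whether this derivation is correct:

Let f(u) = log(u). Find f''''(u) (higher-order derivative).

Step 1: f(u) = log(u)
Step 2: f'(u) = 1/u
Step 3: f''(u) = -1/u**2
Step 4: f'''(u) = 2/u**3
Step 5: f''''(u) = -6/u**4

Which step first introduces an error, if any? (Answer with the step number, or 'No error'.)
No error

All steps in this derivation are correct.
The final answer f''''(u) = -6/u**4 is valid.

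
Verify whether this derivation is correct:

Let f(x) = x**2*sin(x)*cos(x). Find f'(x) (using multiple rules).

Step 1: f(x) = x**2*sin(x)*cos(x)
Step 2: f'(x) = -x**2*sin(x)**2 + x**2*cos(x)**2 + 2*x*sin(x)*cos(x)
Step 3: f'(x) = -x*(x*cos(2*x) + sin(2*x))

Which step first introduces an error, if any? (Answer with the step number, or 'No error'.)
Step 3

Step 3 is incorrect due to a sign flip.
The step shows: -x*(x*cos(2*x) + sin(2*x))
The correct value should be: x*(x*cos(2*x) + sin(2*x))

Explanation: The sign of the whole expression was flipped: the term x*(x*cos(2*x) + sin(2*x)) was incorrectly written as -x*(x*cos(2*x) + sin(2*x))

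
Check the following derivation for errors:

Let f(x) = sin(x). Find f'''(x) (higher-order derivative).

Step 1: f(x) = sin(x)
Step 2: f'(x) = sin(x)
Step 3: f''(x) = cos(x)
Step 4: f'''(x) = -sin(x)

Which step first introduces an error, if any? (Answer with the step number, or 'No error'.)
Step 2

Step 2 is incorrect due to a wrong trig function.
The step shows: sin(x)
The correct value should be: cos(x)

Explanation: cos(x) was incorrectly written as sin(x): the term cos(x) was incorrectly written as sin(x)
The later steps are derived from this incorrect expression, so the error originates in Step 2.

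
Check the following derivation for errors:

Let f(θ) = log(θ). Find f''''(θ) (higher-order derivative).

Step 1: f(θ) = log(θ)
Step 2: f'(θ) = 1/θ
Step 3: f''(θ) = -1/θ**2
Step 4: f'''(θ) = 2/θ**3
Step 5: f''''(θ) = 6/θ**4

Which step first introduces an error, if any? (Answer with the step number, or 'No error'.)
Step 5

Step 5 is incorrect due to a sign flip.
The step shows: 6/θ**4
The correct value should be: -6/θ**4

Explanation: The sign of the whole expression was flipped: the term -6/θ**4 was incorrectly written as 6/θ**4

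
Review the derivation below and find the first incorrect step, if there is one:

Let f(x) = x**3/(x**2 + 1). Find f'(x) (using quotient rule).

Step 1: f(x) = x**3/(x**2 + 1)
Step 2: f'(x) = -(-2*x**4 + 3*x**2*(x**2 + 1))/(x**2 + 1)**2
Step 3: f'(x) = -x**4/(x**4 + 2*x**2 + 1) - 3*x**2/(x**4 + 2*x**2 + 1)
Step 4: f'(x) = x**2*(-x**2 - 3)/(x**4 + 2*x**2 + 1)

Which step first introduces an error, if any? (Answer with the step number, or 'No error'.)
Step 2

Step 2 is incorrect due to a sign flip.
The step shows: -(-2*x**4 + 3*x**2*(x**2 + 1))/(x**2 + 1)**2
The correct value should be: (-2*x**4 + 3*x**2*(x**2 + 1))/(x**2 + 1)**2

Explanation: The sign of the whole expression was flipped: the term (-2*x**4 + 3*x**2*(x**2 + 1))/(x**2 + 1)**2 was incorrectly written as -(-2*x**4 + 3*x**2*(x**2 + 1))/(x**2 + 1)**2
The later steps are derived from this incorrect expression, so the error originates in Step 2.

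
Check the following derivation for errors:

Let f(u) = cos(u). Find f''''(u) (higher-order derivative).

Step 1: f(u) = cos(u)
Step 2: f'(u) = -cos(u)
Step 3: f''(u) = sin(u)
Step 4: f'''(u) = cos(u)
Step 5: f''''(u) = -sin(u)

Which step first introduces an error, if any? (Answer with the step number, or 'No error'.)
Step 2

Step 2 is incorrect due to a wrong trig function.
The step shows: -cos(u)
The correct value should be: -sin(u)

Explanation: sin(u) was incorrectly written as cos(u): the term -sin(u) was incorrectly written as -cos(u)
The later steps are derived from this incorrect expression, so the error originates in Step 2.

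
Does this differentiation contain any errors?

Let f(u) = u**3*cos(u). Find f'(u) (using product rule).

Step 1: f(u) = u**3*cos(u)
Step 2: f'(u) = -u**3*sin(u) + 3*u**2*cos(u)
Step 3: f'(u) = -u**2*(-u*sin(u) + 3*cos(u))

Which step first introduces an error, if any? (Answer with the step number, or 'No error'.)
Step 3

Step 3 is incorrect due to a sign flip.
The step shows: -u**2*(-u*sin(u) + 3*cos(u))
The correct value should be: u**2*(-u*sin(u) + 3*cos(u))

Explanation: The sign of the whole expression was flipped: the term u**2*(-u*sin(u) + 3*cos(u)) was incorrectly written as -u**2*(-u*sin(u) + 3*cos(u))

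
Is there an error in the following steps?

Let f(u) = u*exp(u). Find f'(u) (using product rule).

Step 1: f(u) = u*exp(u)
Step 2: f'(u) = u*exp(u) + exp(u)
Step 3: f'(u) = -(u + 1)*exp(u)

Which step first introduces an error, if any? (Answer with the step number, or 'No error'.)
Step 3

Step 3 is incorrect due to a sign flip.
The step shows: -(u + 1)*exp(u)
The correct value should be: (u + 1)*exp(u)

Explanation: The sign of the whole expression was flipped: the term (u + 1)*exp(u) was incorrectly written as -(u + 1)*exp(u)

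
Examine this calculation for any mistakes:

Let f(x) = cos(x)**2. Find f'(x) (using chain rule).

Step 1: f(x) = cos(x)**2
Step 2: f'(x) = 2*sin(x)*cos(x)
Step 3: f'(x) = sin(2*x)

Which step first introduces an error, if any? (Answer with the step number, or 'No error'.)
Step 2

Step 2 is incorrect due to a sign flip.
The step shows: 2*sin(x)*cos(x)
The correct value should be: -2*sin(x)*cos(x)

Explanation: The sign of the whole expression was flipped: the term -2*sin(x)*cos(x) was incorrectly written as 2*sin(x)*cos(x)
The later steps are derived from this incorrect expression, so the error originates in Step 2.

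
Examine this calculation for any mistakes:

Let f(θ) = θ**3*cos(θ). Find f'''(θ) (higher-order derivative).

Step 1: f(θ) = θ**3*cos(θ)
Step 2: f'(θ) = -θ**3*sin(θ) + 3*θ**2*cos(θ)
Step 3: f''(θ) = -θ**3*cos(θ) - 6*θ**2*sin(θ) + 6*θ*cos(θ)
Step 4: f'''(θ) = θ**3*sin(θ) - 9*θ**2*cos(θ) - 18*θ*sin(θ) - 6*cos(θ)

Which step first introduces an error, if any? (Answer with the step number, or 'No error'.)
Step 4

Step 4 is incorrect due to a sign flip.
The step shows: θ**3*sin(θ) - 9*θ**2*cos(θ) - 18*θ*sin(θ) - 6*cos(θ)
The correct value should be: θ**3*sin(θ) - 9*θ**2*cos(θ) - 18*θ*sin(θ) + 6*cos(θ)

Explanation: The sign of one term was flipped: the term 6*cos(θ) was incorrectly written as -6*cos(θ)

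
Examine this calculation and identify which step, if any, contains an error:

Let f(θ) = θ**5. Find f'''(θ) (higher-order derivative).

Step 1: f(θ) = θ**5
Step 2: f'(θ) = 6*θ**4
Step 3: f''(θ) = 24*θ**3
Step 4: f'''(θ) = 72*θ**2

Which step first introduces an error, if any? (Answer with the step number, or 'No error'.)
Step 2

Step 2 is incorrect due to a wrong coefficient.
The step shows: 6*θ**4
The correct value should be: 5*θ**4

Explanation: The coefficient 5 was incorrectly written as 6: the term 5*θ**4 was incorrectly written as 6*θ**4
The later steps are derived from this incorrect expression, so the error originates in Step 2.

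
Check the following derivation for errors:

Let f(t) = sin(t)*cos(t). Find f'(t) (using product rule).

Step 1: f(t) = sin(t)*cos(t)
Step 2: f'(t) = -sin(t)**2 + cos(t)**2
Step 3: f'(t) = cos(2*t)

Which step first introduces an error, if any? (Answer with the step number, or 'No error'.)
No error

All steps in this derivation are correct.
The final answer f'(t) = cos(2*t) is valid.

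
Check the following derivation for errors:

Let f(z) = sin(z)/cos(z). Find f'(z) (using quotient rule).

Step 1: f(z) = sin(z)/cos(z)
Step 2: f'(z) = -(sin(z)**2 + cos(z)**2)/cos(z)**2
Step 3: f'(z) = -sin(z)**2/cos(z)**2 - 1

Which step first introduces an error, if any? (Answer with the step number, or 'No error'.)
Step 2

Step 2 is incorrect due to a sign flip.
The step shows: -(sin(z)**2 + cos(z)**2)/cos(z)**2
The correct value should be: (sin(z)**2 + cos(z)**2)/cos(z)**2

Explanation: The sign of the whole expression was flipped: the term (sin(z)**2 + cos(z)**2)/cos(z)**2 was incorrectly written as -(sin(z)**2 + cos(z)**2)/cos(z)**2
The later steps are derived from this incorrect expression, so the error originates in Step 2.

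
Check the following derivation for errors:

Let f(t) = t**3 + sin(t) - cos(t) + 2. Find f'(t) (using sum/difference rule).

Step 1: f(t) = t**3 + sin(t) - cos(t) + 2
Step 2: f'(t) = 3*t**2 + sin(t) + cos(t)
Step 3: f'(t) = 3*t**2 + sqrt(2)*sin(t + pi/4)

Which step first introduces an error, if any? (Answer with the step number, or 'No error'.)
No error

All steps in this derivation are correct.
The final answer f'(t) = 3*t**2 + sqrt(2)*sin(t + pi/4) is valid.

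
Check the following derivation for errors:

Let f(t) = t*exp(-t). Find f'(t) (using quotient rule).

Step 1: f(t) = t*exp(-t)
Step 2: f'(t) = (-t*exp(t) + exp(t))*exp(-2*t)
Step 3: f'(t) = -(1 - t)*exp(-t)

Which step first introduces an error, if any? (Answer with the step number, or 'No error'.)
Step 3

Step 3 is incorrect due to a sign flip.
The step shows: -(1 - t)*exp(-t)
The correct value should be: (1 - t)*exp(-t)

Explanation: The sign of the whole expression was flipped: the term (1 - t)*exp(-t) was incorrectly written as -(1 - t)*exp(-t)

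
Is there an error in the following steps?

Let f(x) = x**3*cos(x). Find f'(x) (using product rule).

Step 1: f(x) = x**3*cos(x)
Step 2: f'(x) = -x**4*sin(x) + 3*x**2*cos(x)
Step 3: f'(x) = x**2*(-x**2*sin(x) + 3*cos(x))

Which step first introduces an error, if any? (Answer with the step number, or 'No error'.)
Step 2

Step 2 is incorrect due to a wrong exponent.
The step shows: -x**4*sin(x) + 3*x**2*cos(x)
The correct value should be: -x**3*sin(x) + 3*x**2*cos(x)

Explanation: The exponent 3 on x was incorrectly written as 4: the term -x**3*sin(x) was incorrectly written as -x**4*sin(x)
The later steps are derived from this incorrect expression, so the error originates in Step 2.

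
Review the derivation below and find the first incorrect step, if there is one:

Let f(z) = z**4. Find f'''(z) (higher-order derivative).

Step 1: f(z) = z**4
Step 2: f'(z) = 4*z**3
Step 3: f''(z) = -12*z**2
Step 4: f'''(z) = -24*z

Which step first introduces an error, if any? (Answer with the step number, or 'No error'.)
Step 3

Step 3 is incorrect due to a sign flip.
The step shows: -12*z**2
The correct value should be: 12*z**2

Explanation: The sign of the whole expression was flipped: the term 12*z**2 was incorrectly written as -12*z**2
The later steps are derived from this incorrect expression, so the error originates in Step 3.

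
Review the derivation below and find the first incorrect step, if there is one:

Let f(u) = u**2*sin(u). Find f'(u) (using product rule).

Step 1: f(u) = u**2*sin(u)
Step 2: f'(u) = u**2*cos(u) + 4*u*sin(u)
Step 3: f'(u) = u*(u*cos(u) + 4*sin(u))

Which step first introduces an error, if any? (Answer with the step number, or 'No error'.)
Step 2

Step 2 is incorrect due to a wrong coefficient.
The step shows: u**2*cos(u) + 4*u*sin(u)
The correct value should be: u**2*cos(u) + 2*u*sin(u)

Explanation: The coefficient 2 was incorrectly written as 4: the term 2*u*sin(u) was incorrectly written as 4*u*sin(u)
The later steps are derived from this incorrect expression, so the error originates in Step 2.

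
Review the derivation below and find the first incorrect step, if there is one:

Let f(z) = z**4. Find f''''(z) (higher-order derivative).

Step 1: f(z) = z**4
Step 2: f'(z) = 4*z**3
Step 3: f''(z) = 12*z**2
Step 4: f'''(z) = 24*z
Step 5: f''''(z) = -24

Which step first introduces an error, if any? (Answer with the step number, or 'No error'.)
Step 5

Step 5 is incorrect due to a sign flip.
The step shows: -24
The correct value should be: 24

Explanation: The sign of the whole expression was flipped: the term 24 was incorrectly written as -24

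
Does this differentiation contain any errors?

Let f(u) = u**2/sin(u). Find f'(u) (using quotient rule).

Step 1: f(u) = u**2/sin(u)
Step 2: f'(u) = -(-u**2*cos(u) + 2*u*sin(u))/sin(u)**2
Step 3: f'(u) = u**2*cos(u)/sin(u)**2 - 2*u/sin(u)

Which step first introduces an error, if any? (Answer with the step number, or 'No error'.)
Step 2

Step 2 is incorrect due to a sign flip.
The step shows: -(-u**2*cos(u) + 2*u*sin(u))/sin(u)**2
The correct value should be: (-u**2*cos(u) + 2*u*sin(u))/sin(u)**2

Explanation: The sign of the whole expression was flipped: the term (-u**2*cos(u) + 2*u*sin(u))/sin(u)**2 was incorrectly written as -(-u**2*cos(u) + 2*u*sin(u))/sin(u)**2
The later steps are derived from this incorrect expression, so the error originates in Step 2.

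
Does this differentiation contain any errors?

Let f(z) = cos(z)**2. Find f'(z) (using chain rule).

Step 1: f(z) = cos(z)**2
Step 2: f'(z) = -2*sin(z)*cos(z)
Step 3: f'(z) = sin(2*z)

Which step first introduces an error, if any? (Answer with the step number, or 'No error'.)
Step 3

Step 3 is incorrect due to a sign flip.
The step shows: sin(2*z)
The correct value should be: -sin(2*z)

Explanation: The sign of the whole expression was flipped: the term -sin(2*z) was incorrectly written as sin(2*z)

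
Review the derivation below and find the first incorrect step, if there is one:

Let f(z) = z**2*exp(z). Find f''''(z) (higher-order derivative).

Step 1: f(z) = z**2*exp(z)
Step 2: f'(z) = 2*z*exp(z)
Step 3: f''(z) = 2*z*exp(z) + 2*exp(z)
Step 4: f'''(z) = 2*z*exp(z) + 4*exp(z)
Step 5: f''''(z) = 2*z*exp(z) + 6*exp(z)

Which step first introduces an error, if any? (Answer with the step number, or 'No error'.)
Step 2

Step 2 is incorrect due to a dropped term.
The step shows: 2*z*exp(z)
The correct value should be: z**2*exp(z) + 2*z*exp(z)

Explanation: A term was dropped: the term z**2*exp(z) was incorrectly omitted
The later steps are derived from this incorrect expression, so the error originates in Step 2.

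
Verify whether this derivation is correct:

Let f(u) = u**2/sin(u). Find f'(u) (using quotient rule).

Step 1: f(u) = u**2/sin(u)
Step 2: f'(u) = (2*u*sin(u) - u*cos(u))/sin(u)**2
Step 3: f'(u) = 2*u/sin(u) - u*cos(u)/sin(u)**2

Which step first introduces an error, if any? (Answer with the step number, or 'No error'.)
Step 2

Step 2 is incorrect due to a wrong exponent.
The step shows: (2*u*sin(u) - u*cos(u))/sin(u)**2
The correct value should be: (-u**2*cos(u) + 2*u*sin(u))/sin(u)**2

Explanation: The exponent 2 on u was incorrectly written as 1: the term (-u**2*cos(u) + 2*u*sin(u))/sin(u)**2 was incorrectly written as (2*u*sin(u) - u*cos(u))/sin(u)**2
The later steps are derived from this incorrect expression, so the error originates in Step 2.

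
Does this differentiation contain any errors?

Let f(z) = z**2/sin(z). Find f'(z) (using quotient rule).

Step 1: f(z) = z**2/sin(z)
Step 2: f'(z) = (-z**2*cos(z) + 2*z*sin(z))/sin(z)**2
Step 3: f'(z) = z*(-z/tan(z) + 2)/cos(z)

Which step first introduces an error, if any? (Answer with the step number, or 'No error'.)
Step 3

Step 3 is incorrect due to a wrong trig function.
The step shows: z*(-z/tan(z) + 2)/cos(z)
The correct value should be: z*(-z/tan(z) + 2)/sin(z)

Explanation: sin(z) was incorrectly written as cos(z): the term z*(-z/tan(z) + 2)/sin(z) was incorrectly written as z*(-z/tan(z) + 2)/cos(z)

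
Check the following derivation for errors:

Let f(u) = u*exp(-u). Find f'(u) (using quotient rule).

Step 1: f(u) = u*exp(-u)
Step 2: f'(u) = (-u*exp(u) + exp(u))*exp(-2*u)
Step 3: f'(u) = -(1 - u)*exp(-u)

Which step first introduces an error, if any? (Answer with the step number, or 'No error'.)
Step 3

Step 3 is incorrect due to a sign flip.
The step shows: -(1 - u)*exp(-u)
The correct value should be: (1 - u)*exp(-u)

Explanation: The sign of the whole expression was flipped: the term (1 - u)*exp(-u) was incorrectly written as -(1 - u)*exp(-u)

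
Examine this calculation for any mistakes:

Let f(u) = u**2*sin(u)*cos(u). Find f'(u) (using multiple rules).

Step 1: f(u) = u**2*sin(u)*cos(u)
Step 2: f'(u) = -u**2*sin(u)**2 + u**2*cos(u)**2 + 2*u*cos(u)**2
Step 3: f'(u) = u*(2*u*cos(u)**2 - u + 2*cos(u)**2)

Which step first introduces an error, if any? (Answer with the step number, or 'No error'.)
Step 2

Step 2 is incorrect due to a wrong trig function.
The step shows: -u**2*sin(u)**2 + u**2*cos(u)**2 + 2*u*cos(u)**2
The correct value should be: -u**2*sin(u)**2 + u**2*cos(u)**2 + 2*u*sin(u)*cos(u)

Explanation: sin(u) was incorrectly written as cos(u): the term 2*u*sin(u)*cos(u) was incorrectly written as 2*u*cos(u)**2
The later steps are derived from this incorrect expression, so the error originates in Step 2.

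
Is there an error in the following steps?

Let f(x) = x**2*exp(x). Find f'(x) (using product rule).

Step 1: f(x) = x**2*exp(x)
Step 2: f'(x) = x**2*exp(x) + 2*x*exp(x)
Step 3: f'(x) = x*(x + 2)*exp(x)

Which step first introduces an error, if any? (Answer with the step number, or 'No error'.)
No error

All steps in this derivation are correct.
The final answer f'(x) = x*(x + 2)*exp(x) is valid.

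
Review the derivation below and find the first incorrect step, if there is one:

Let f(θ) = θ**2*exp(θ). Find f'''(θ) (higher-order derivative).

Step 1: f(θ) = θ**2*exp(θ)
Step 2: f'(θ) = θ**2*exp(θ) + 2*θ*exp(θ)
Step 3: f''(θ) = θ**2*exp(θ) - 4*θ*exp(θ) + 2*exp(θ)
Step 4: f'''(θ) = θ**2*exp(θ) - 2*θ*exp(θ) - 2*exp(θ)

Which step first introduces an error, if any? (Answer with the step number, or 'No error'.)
Step 3

Step 3 is incorrect due to a sign flip.
The step shows: θ**2*exp(θ) - 4*θ*exp(θ) + 2*exp(θ)
The correct value should be: θ**2*exp(θ) + 4*θ*exp(θ) + 2*exp(θ)

Explanation: The sign of one term was flipped: the term 4*θ*exp(θ) was incorrectly written as -4*θ*exp(θ)
The later steps are derived from this incorrect expression, so the error originates in Step 3.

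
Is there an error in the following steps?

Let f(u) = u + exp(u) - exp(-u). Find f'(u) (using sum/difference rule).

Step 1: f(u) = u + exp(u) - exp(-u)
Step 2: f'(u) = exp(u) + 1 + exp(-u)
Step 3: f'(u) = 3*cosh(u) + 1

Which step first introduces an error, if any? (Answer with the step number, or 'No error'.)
Step 3

Step 3 is incorrect due to a wrong coefficient.
The step shows: 3*cosh(u) + 1
The correct value should be: 2*cosh(u) + 1

Explanation: The coefficient 2 was incorrectly written as 3: the term 2*cosh(u) was incorrectly written as 3*cosh(u)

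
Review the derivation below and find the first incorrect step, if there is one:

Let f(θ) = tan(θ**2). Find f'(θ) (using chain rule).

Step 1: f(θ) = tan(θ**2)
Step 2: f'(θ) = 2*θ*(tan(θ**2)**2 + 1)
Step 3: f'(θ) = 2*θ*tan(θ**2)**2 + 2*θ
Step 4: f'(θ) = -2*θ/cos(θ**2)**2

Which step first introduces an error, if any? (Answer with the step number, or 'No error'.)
Step 4

Step 4 is incorrect due to a sign flip.
The step shows: -2*θ/cos(θ**2)**2
The correct value should be: 2*θ/cos(θ**2)**2

Explanation: The sign of the whole expression was flipped: the term 2*θ/cos(θ**2)**2 was incorrectly written as -2*θ/cos(θ**2)**2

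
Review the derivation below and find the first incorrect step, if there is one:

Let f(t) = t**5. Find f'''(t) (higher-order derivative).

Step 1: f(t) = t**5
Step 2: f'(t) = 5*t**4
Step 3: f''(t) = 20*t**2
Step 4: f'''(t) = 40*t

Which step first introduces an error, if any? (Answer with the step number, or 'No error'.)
Step 3

Step 3 is incorrect due to a wrong exponent.
The step shows: 20*t**2
The correct value should be: 20*t**3

Explanation: The exponent 3 on t was incorrectly written as 2: the term 20*t**3 was incorrectly written as 20*t**2
The later steps are derived from this incorrect expression, so the error originates in Step 3.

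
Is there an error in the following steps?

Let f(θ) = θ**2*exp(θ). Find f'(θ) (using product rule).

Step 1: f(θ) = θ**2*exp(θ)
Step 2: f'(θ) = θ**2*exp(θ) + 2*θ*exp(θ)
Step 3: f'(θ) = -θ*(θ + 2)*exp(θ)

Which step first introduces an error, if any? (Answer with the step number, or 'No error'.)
Step 3

Step 3 is incorrect due to a sign flip.
The step shows: -θ*(θ + 2)*exp(θ)
The correct value should be: θ*(θ + 2)*exp(θ)

Explanation: The sign of the whole expression was flipped: the term θ*(θ + 2)*exp(θ) was incorrectly written as -θ*(θ + 2)*exp(θ)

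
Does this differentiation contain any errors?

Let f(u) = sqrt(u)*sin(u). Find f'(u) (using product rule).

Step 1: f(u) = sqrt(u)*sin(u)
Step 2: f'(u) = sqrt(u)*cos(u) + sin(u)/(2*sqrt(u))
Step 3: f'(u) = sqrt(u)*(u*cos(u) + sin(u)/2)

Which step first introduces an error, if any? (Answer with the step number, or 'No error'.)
Step 3

Step 3 is incorrect due to a wrong exponent.
The step shows: sqrt(u)*(u*cos(u) + sin(u)/2)
The correct value should be: (u*cos(u) + sin(u)/2)/sqrt(u)

Explanation: The exponent -1/2 on u was incorrectly written as 1/2: the term (u*cos(u) + sin(u)/2)/sqrt(u) was incorrectly written as sqrt(u)*(u*cos(u) + sin(u)/2)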